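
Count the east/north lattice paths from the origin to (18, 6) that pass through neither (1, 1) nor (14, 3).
Number of paths = 65478

Inclusion–exclusion. Total paths: C(24, 18) = 134596. Through P₁: C(2, 1)·C(22, 17) = 52668. Through P₂: C(17, 14)·C(7, 4) = 23800. Since P₁ is strictly southwest of P₂, a monotone path through both must visit P₁ then P₂; paths through both = C(2, 1)·C(15, 13)·C(7, 4) = 7350. Avoid both = 134596 − 52668 − 23800 + 7350 = 65478.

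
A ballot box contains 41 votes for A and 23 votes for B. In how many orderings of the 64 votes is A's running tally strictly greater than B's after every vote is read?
Strict-lead orderings = 41265401510249910

Total orderings of the 64 votes with 41 for A: C(64, 41) = 146721427591999680. By the Bertrand ballot formula (Cycle Lemma / reflection principle), the number of orderings in which A is strictly ahead of B throughout is (p − q)/(p + q) · C(p + q, p) = (41 − 23)/(41 + 23) · 146721427591999680 = 41265401510249910.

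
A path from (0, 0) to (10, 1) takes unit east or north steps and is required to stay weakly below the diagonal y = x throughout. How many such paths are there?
Number of paths = 10

By the reflection principle (André's argument), the number of monotone paths to (10, 1) with n ≤ m that never go above y = x is C(11, 10) − C(11, 11) = 11 − 1 = 10.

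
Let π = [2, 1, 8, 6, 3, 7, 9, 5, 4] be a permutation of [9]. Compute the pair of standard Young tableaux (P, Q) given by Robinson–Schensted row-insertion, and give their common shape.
P = [1, 3, 4, 9] / [2, 5, 7] / [6] / [8];  Q = [1, 3, 6, 7] / [2, 4, 8] / [5] / [9];  common shape = (4, 3, 1, 1)

Row-insert the values π_1, π_2, … into P one at a time, bumping the leftmost entry strictly greater than the inserted value down to the next row. The recording tableau Q records, in position (i, j), the step at which that cell was added to P.
  Insert 2 (step 1): P = [2];  Q = [1]
  Insert 1 (step 2): P = [1] / [2];  Q = [1] / [2]
  Insert 8 (step 3): P = [1, 8] / [2];  Q = [1, 3] / [2]
  Insert 6 (step 4): P = [1, 6] / [2, 8];  Q = [1, 3] / [2, 4]
  Insert 3 (step 5): P = [1, 3] / [2, 6] / [8];  Q = [1, 3] / [2, 4] / [5]
  Insert 7 (step 6): P = [1, 3, 7] / [2, 6] / [8];  Q = [1, 3, 6] / [2, 4] / [5]
  Insert 9 (step 7): P = [1, 3, 7, 9] / [2, 6] / [8];  Q = [1, 3, 6, 7] / [2, 4] / [5]
  Insert 5 (step 8): P = [1, 3, 5, 9] / [2, 6, 7] / [8];  Q = [1, 3, 6, 7] / [2, 4, 8] / [5]
  Insert 4 (step 9): P = [1, 3, 4, 9] / [2, 5, 7] / [6] / [8];  Q = [1, 3, 6, 7] / [2, 4, 8] / [5] / [9]
Final shape: (4, 3, 1, 1).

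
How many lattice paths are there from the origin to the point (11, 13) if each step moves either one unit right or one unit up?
Number of paths = 2496144

A monotone lattice path from (0, 0) to (11, 13) consists of 11 east steps and 13 north steps in some order, so it is determined by which 11 of the 24 steps are east. The count is C(24, 11) = 2496144.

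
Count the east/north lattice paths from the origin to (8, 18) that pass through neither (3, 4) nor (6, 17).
Number of paths = 911254

Inclusion–exclusion. Total paths: C(26, 8) = 1562275. Through P₁: C(7, 3)·C(19, 5) = 406980. Through P₂: C(23, 6)·C(3, 2) = 302841. Since P₁ is strictly southwest of P₂, a monotone path through both must visit P₁ then P₂; paths through both = C(7, 3)·C(16, 3)·C(3, 2) = 58800. Avoid both = 1562275 − 406980 − 302841 + 58800 = 911254.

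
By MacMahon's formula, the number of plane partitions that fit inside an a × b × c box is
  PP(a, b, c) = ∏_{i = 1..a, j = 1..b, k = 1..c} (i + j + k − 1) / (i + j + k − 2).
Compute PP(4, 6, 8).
PP(4, 6, 8) = 90474964580

Evaluate the triple product over i = 1..4, j = 1..6, k = 1..8. The factors are (2/1) · (3/2) · (4/3) · (5/4) · (6/5) · (7/6) · (8/7) · (9/8) · … (192 factors total). The numerators and denominators telescope so the product is an integer; carrying out the multiplication exactly gives PP(4, 6, 8) = 90474964580.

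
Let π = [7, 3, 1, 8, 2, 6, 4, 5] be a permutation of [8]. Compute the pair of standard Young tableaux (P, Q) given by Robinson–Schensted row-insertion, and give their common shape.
P = [1, 2, 4, 5] / [3, 6] / [7, 8];  Q = [1, 4, 6, 8] / [2, 5] / [3, 7];  common shape = (4, 2, 2)

Row-insert the values π_1, π_2, … into P one at a time, bumping the leftmost entry strictly greater than the inserted value down to the next row. The recording tableau Q records, in position (i, j), the step at which that cell was added to P.
  Insert 7 (step 1): P = [7];  Q = [1]
  Insert 3 (step 2): P = [3] / [7];  Q = [1] / [2]
  Insert 1 (step 3): P = [1] / [3] / [7];  Q = [1] / [2] / [3]
  Insert 8 (step 4): P = [1, 8] / [3] / [7];  Q = [1, 4] / [2] / [3]
  Insert 2 (step 5): P = [1, 2] / [3, 8] / [7];  Q = [1, 4] / [2, 5] / [3]
  Insert 6 (step 6): P = [1, 2, 6] / [3, 8] / [7];  Q = [1, 4, 6] / [2, 5] / [3]
  Insert 4 (step 7): P = [1, 2, 4] / [3, 6] / [7, 8];  Q = [1, 4, 6] / [2, 5] / [3, 7]
  Insert 5 (step 8): P = [1, 2, 4, 5] / [3, 6] / [7, 8];  Q = [1, 4, 6, 8] / [2, 5] / [3, 7]
Final shape: (4, 2, 2).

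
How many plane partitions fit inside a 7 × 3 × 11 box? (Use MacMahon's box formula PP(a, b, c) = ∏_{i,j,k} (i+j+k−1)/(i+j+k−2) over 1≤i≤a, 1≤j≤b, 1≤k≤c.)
PP(7, 3, 11) = 431621592480

Evaluate the triple product over i = 1..7, j = 1..3, k = 1..11. The factors are (2/1) · (3/2) · (4/3) · (5/4) · (6/5) · (7/6) · (8/7) · (9/8) · … (231 factors total). The numerators and denominators telescope so the product is an integer; carrying out the multiplication exactly gives PP(7, 3, 11) = 431621592480.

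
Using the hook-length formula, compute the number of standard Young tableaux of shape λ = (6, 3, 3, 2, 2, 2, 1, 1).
# SYT of shape (6, 3, 3, 2, 2, 2, 1, 1) = 83566560

Hook-length formula: f^λ = n! / Π hook(c), product over all cells c of the Young diagram. For λ = (6, 3, 3, 2, 2, 2, 1, 1), n = 20 boxes. Hook lengths by row (left-to-right, top-to-bottom): [13, 10, 6, 3, 2, 1]; [9, 6, 2]; [8, 5, 1]; [6, 3]; [5, 2]; [4, 1]; [2]; [1]. Product of hooks = 29113344000. So f^λ = 20! / 29113344000 = 2432902008176640000 / 29113344000 = 83566560.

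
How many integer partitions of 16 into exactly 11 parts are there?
p(16, 11 parts) = 7

Partitions of n into exactly k parts ↔ partitions of n − k into at most k parts (subtract 1 from each part). For n = 16, k = 11, the partitions are: 6+1+1+1+1+1+1+1+1+1+1, 5+2+1+1+1+1+1+1+1+1+1, 4+3+1+1+1+1+1+1+1+1+1, 4+2+2+1+1+1+1+1+1+1+1, 3+3+2+1+1+1+1+1+1+1+1, 3+2+2+2+1+1+1+1+1+1+1, 2+2+2+2+2+1+1+1+1+1+1. Count = 7.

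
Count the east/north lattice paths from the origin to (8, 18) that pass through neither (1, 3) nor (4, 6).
Number of paths = 643499

Inclusion–exclusion. Total paths: C(26, 8) = 1562275. Through P₁: C(4, 1)·C(22, 7) = 682176. Through P₂: C(10, 4)·C(16, 4) = 382200. Since P₁ is strictly southwest of P₂, a monotone path through both must visit P₁ then P₂; paths through both = C(4, 1)·C(6, 3)·C(16, 4) = 145600. Avoid both = 1562275 − 682176 − 382200 + 145600 = 643499.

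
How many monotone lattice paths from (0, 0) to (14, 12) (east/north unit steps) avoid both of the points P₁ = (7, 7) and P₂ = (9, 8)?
Number of paths = 5173792

Inclusion–exclusion. Total paths: C(26, 14) = 9657700. Through P₁: C(14, 7)·C(12, 7) = 2718144. Through P₂: C(17, 9)·C(9, 5) = 3063060. Since P₁ is strictly southwest of P₂, a monotone path through both must visit P₁ then P₂; paths through both = C(14, 7)·C(3, 2)·C(9, 5) = 1297296. Avoid both = 9657700 − 2718144 − 3063060 + 1297296 = 5173792.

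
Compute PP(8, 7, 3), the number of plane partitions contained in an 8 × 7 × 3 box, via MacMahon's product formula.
PP(8, 7, 3) = 4971151900

Evaluate the triple product over i = 1..8, j = 1..7, k = 1..3. The factors are (2/1) · (3/2) · (4/3) · (3/2) · (4/3) · (5/4) · (4/3) · (5/4) · … (168 factors total). The numerators and denominators telescope so the product is an integer; carrying out the multiplication exactly gives PP(8, 7, 3) = 4971151900.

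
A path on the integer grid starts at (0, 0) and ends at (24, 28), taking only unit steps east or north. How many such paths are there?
Number of paths = 426384982032100

A monotone lattice path from (0, 0) to (24, 28) consists of 24 east steps and 28 north steps in some order, so it is determined by which 24 of the 52 steps are east. The count is C(52, 24) = 426384982032100.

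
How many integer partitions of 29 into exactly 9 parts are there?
p(29, 9 parts) = 488

Partitions of n into exactly k parts are in bijection with partitions of n − k into at most k parts (subtract 1 from each part). So p(29, exactly 9) = p(20, parts ≤ 9). Computing via the recurrence p(m, j) = p(m, j−1) + p(m−j, j) gives 488.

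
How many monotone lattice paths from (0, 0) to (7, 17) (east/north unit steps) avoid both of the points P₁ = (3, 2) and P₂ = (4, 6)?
Number of paths = 249104

Inclusion–exclusion. Total paths: C(24, 7) = 346104. Through P₁: C(5, 3)·C(19, 4) = 38760. Through P₂: C(10, 4)·C(14, 3) = 76440. Since P₁ is strictly southwest of P₂, a monotone path through both must visit P₁ then P₂; paths through both = C(5, 3)·C(5, 1)·C(14, 3) = 18200. Avoid both = 346104 − 38760 − 76440 + 18200 = 249104.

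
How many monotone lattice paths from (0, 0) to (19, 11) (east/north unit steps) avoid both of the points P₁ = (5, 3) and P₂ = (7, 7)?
Number of paths = 32002740

Inclusion–exclusion. Total paths: C(30, 19) = 54627300. Through P₁: C(8, 5)·C(22, 14) = 17907120. Through P₂: C(14, 7)·C(16, 12) = 6246240. Since P₁ is strictly southwest of P₂, a monotone path through both must visit P₁ then P₂; paths through both = C(8, 5)·C(6, 2)·C(16, 12) = 1528800. Avoid both = 54627300 − 17907120 − 6246240 + 1528800 = 32002740.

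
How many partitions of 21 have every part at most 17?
p(21, parts ≤ 17) = 785

Use the recurrence p(n, m) = p(n, m−1) + p(n−m, m): either the largest part is < m (count p(n, m−1)) or the largest part is exactly m (remove one copy of m, count p(n−m, m)). With p(0, ·) = 1 this gives p(21, parts ≤ 17) = 785. (By conjugating Young diagrams, this also counts partitions of 21 into at most 17 parts.)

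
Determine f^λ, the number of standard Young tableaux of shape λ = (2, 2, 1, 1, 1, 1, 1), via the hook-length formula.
# SYT of shape (2, 2, 1, 1, 1, 1, 1) = 27

Hook-length formula: f^λ = n! / Π hook(c), product over all cells c of the Young diagram. For λ = (2, 2, 1, 1, 1, 1, 1), n = 9 boxes. Hook lengths by row (left-to-right, top-to-bottom): [8, 2]; [7, 1]; [5]; [4]; [3]; [2]; [1]. Product of hooks = 13440. So f^λ = 9! / 13440 = 362880 / 13440 = 27.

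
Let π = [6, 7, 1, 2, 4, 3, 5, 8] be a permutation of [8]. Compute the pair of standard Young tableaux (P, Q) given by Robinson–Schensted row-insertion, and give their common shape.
P = [1, 2, 3, 5, 8] / [4, 7] / [6];  Q = [1, 2, 5, 7, 8] / [3, 4] / [6];  common shape = (5, 2, 1)

Row-insert the values π_1, π_2, … into P one at a time, bumping the leftmost entry strictly greater than the inserted value down to the next row. The recording tableau Q records, in position (i, j), the step at which that cell was added to P.
  Insert 6 (step 1): P = [6];  Q = [1]
  Insert 7 (step 2): P = [6, 7];  Q = [1, 2]
  Insert 1 (step 3): P = [1, 7] / [6];  Q = [1, 2] / [3]
  Insert 2 (step 4): P = [1, 2] / [6, 7];  Q = [1, 2] / [3, 4]
  Insert 4 (step 5): P = [1, 2, 4] / [6, 7];  Q = [1, 2, 5] / [3, 4]
  Insert 3 (step 6): P = [1, 2, 3] / [4, 7] / [6];  Q = [1, 2, 5] / [3, 4] / [6]
  Insert 5 (step 7): P = [1, 2, 3, 5] / [4, 7] / [6];  Q = [1, 2, 5, 7] / [3, 4] / [6]
  Insert 8 (step 8): P = [1, 2, 3, 5, 8] / [4, 7] / [6];  Q = [1, 2, 5, 7, 8] / [3, 4] / [6]
Final shape: (5, 2, 1).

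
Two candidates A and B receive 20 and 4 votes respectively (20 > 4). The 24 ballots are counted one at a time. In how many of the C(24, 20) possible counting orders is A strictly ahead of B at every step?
Strict-lead orderings = 7084

Total orderings of the 24 votes with 20 for A: C(24, 20) = 10626. By the Bertrand ballot formula (Cycle Lemma / reflection principle), the number of orderings in which A is strictly ahead of B throughout is (p − q)/(p + q) · C(p + q, p) = (20 − 4)/(20 + 4) · 10626 = 7084.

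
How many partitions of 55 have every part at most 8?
p(55, parts ≤ 8) = 50774

Use the recurrence p(n, m) = p(n, m−1) + p(n−m, m): either the largest part is < m (count p(n, m−1)) or the largest part is exactly m (remove one copy of m, count p(n−m, m)). With p(0, ·) = 1 this gives p(55, parts ≤ 8) = 50774. (By conjugating Young diagrams, this also counts partitions of 55 into at most 8 parts.)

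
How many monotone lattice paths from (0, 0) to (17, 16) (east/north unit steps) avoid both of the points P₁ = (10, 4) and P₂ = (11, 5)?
Number of paths = 1087083106

Inclusion–exclusion. Total paths: C(33, 17) = 1166803110. Through P₁: C(14, 10)·C(19, 7) = 50438388. Through P₂: C(16, 11)·C(17, 6) = 54058368. Since P₁ is strictly southwest of P₂, a monotone path through both must visit P₁ then P₂; paths through both = C(14, 10)·C(2, 1)·C(17, 6) = 24776752. Avoid both = 1166803110 − 50438388 − 54058368 + 24776752 = 1087083106.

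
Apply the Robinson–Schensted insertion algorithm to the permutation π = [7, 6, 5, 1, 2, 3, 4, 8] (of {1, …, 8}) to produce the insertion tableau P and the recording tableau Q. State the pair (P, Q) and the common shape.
P = [1, 2, 3, 4, 8] / [5] / [6] / [7];  Q = [1, 5, 6, 7, 8] / [2] / [3] / [4];  common shape = (5, 1, 1, 1)

Row-insert the values π_1, π_2, … into P one at a time, bumping the leftmost entry strictly greater than the inserted value down to the next row. The recording tableau Q records, in position (i, j), the step at which that cell was added to P.
  Insert 7 (step 1): P = [7];  Q = [1]
  Insert 6 (step 2): P = [6] / [7];  Q = [1] / [2]
  Insert 5 (step 3): P = [5] / [6] / [7];  Q = [1] / [2] / [3]
  Insert 1 (step 4): P = [1] / [5] / [6] / [7];  Q = [1] / [2] / [3] / [4]
  Insert 2 (step 5): P = [1, 2] / [5] / [6] / [7];  Q = [1, 5] / [2] / [3] / [4]
  Insert 3 (step 6): P = [1, 2, 3] / [5] / [6] / [7];  Q = [1, 5, 6] / [2] / [3] / [4]
  Insert 4 (step 7): P = [1, 2, 3, 4] / [5] / [6] / [7];  Q = [1, 5, 6, 7] / [2] / [3] / [4]
  Insert 8 (step 8): P = [1, 2, 3, 4, 8] / [5] / [6] / [7];  Q = [1, 5, 6, 7, 8] / [2] / [3] / [4]
Final shape: (5, 1, 1, 1).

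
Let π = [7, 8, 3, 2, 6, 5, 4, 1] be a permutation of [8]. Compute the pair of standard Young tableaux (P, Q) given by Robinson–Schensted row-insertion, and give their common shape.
P = [1, 4] / [2, 5] / [3, 8] / [6] / [7];  Q = [1, 2] / [3, 5] / [4, 6] / [7] / [8];  common shape = (2, 2, 2, 1, 1)

Row-insert the values π_1, π_2, … into P one at a time, bumping the leftmost entry strictly greater than the inserted value down to the next row. The recording tableau Q records, in position (i, j), the step at which that cell was added to P.
  Insert 7 (step 1): P = [7];  Q = [1]
  Insert 8 (step 2): P = [7, 8];  Q = [1, 2]
  Insert 3 (step 3): P = [3, 8] / [7];  Q = [1, 2] / [3]
  Insert 2 (step 4): P = [2, 8] / [3] / [7];  Q = [1, 2] / [3] / [4]
  Insert 6 (step 5): P = [2, 6] / [3, 8] / [7];  Q = [1, 2] / [3, 5] / [4]
  Insert 5 (step 6): P = [2, 5] / [3, 6] / [7, 8];  Q = [1, 2] / [3, 5] / [4, 6]
  Insert 4 (step 7): P = [2, 4] / [3, 5] / [6, 8] / [7];  Q = [1, 2] / [3, 5] / [4, 6] / [7]
  Insert 1 (step 8): P = [1, 4] / [2, 5] / [3, 8] / [6] / [7];  Q = [1, 2] / [3, 5] / [4, 6] / [7] / [8]
Final shape: (2, 2, 2, 1, 1).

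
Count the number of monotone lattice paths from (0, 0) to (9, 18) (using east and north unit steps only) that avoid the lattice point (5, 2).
Number of paths = 4585080

Total paths from (0, 0) to (9, 18): C(27, 9) = 4686825. Paths through (5, 2): (paths (0, 0) → (5, 2)) × (paths (5, 2) → (9, 18)) = C(7, 5) · C(20, 4) = 21 · 4845 = 101745. Avoidance count = 4686825 − 101745 = 4585080.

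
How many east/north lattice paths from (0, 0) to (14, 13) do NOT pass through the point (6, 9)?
Number of paths = 17580825

Total paths from (0, 0) to (14, 13): C(27, 14) = 20058300. Paths through (6, 9): (paths (0, 0) → (6, 9)) × (paths (6, 9) → (14, 13)) = C(15, 6) · C(12, 8) = 5005 · 495 = 2477475. Avoidance count = 20058300 − 2477475 = 17580825.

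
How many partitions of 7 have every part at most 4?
p(7, parts ≤ 4) = 11

Partitions of 7 with all parts ≤ 4: 4+3, 4+2+1, 4+1+1+1, 3+3+1, 3+2+2, 3+2+1+1, 3+1+1+1+1, 2+2+2+1, 2+2+1+1+1, 2+1+1+1+1+1, 1+1+1+1+1+1+1. Count = 11.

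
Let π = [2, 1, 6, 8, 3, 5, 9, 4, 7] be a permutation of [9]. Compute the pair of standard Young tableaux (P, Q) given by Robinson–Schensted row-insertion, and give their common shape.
P = [1, 3, 4, 7] / [2, 5, 8, 9] / [6];  Q = [1, 3, 4, 7] / [2, 5, 6, 9] / [8];  common shape = (4, 4, 1)

Row-insert the values π_1, π_2, … into P one at a time, bumping the leftmost entry strictly greater than the inserted value down to the next row. The recording tableau Q records, in position (i, j), the step at which that cell was added to P.
  Insert 2 (step 1): P = [2];  Q = [1]
  Insert 1 (step 2): P = [1] / [2];  Q = [1] / [2]
  Insert 6 (step 3): P = [1, 6] / [2];  Q = [1, 3] / [2]
  Insert 8 (step 4): P = [1, 6, 8] / [2];  Q = [1, 3, 4] / [2]
  Insert 3 (step 5): P = [1, 3, 8] / [2, 6];  Q = [1, 3, 4] / [2, 5]
  Insert 5 (step 6): P = [1, 3, 5] / [2, 6, 8];  Q = [1, 3, 4] / [2, 5, 6]
  Insert 9 (step 7): P = [1, 3, 5, 9] / [2, 6, 8];  Q = [1, 3, 4, 7] / [2, 5, 6]
  Insert 4 (step 8): P = [1, 3, 4, 9] / [2, 5, 8] / [6];  Q = [1, 3, 4, 7] / [2, 5, 6] / [8]
  Insert 7 (step 9): P = [1, 3, 4, 7] / [2, 5, 8, 9] / [6];  Q = [1, 3, 4, 7] / [2, 5, 6, 9] / [8]
Final shape: (4, 4, 1).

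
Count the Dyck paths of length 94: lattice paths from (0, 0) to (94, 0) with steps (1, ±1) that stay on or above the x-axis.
C_47 = 33868773757191046886429490

These Dyck paths are counted by the Catalan number C_n = (1/(n + 1)) · C(2n, n). For n = 47: C_47 = (1/48) · C(94, 47) = 1625701140345170250548615520/48 = 33868773757191046886429490.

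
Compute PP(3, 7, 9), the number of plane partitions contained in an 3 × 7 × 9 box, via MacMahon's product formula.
PP(3, 7, 9) = 24584605760

Evaluate the triple product over i = 1..3, j = 1..7, k = 1..9. The factors are (2/1) · (3/2) · (4/3) · (5/4) · (6/5) · (7/6) · (8/7) · (9/8) · … (189 factors total). The numerators and denominators telescope so the product is an integer; carrying out the multiplication exactly gives PP(3, 7, 9) = 24584605760.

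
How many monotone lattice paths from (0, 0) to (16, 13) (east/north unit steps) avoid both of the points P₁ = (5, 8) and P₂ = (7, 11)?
Number of paths = 61199829

Inclusion–exclusion. Total paths: C(29, 16) = 67863915. Through P₁: C(13, 5)·C(16, 11) = 5621616. Through P₂: C(18, 7)·C(11, 9) = 1750320. Since P₁ is strictly southwest of P₂, a monotone path through both must visit P₁ then P₂; paths through both = C(13, 5)·C(5, 2)·C(11, 9) = 707850. Avoid both = 67863915 − 5621616 − 1750320 + 707850 = 61199829.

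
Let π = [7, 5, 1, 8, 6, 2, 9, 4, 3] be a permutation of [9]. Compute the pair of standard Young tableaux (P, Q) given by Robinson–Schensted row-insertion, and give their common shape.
P = [1, 2, 3] / [4, 6, 9] / [5, 8] / [7];  Q = [1, 4, 7] / [2, 5, 8] / [3, 6] / [9];  common shape = (3, 3, 2, 1)

Row-insert the values π_1, π_2, … into P one at a time, bumping the leftmost entry strictly greater than the inserted value down to the next row. The recording tableau Q records, in position (i, j), the step at which that cell was added to P.
  Insert 7 (step 1): P = [7];  Q = [1]
  Insert 5 (step 2): P = [5] / [7];  Q = [1] / [2]
  Insert 1 (step 3): P = [1] / [5] / [7];  Q = [1] / [2] / [3]
  Insert 8 (step 4): P = [1, 8] / [5] / [7];  Q = [1, 4] / [2] / [3]
  Insert 6 (step 5): P = [1, 6] / [5, 8] / [7];  Q = [1, 4] / [2, 5] / [3]
  Insert 2 (step 6): P = [1, 2] / [5, 6] / [7, 8];  Q = [1, 4] / [2, 5] / [3, 6]
  Insert 9 (step 7): P = [1, 2, 9] / [5, 6] / [7, 8];  Q = [1, 4, 7] / [2, 5] / [3, 6]
  Insert 4 (step 8): P = [1, 2, 4] / [5, 6, 9] / [7, 8];  Q = [1, 4, 7] / [2, 5, 8] / [3, 6]
  Insert 3 (step 9): P = [1, 2, 3] / [4, 6, 9] / [5, 8] / [7];  Q = [1, 4, 7] / [2, 5, 8] / [3, 6] / [9]
Final shape: (3, 3, 2, 1).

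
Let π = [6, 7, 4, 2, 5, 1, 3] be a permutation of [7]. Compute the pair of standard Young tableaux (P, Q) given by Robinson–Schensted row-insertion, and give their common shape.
P = [1, 3] / [2, 5] / [4, 7] / [6];  Q = [1, 2] / [3, 5] / [4, 7] / [6];  common shape = (2, 2, 2, 1)

Row-insert the values π_1, π_2, … into P one at a time, bumping the leftmost entry strictly greater than the inserted value down to the next row. The recording tableau Q records, in position (i, j), the step at which that cell was added to P.
  Insert 6 (step 1): P = [6];  Q = [1]
  Insert 7 (step 2): P = [6, 7];  Q = [1, 2]
  Insert 4 (step 3): P = [4, 7] / [6];  Q = [1, 2] / [3]
  Insert 2 (step 4): P = [2, 7] / [4] / [6];  Q = [1, 2] / [3] / [4]
  Insert 5 (step 5): P = [2, 5] / [4, 7] / [6];  Q = [1, 2] / [3, 5] / [4]
  Insert 1 (step 6): P = [1, 5] / [2, 7] / [4] / [6];  Q = [1, 2] / [3, 5] / [4] / [6]
  Insert 3 (step 7): P = [1, 3] / [2, 5] / [4, 7] / [6];  Q = [1, 2] / [3, 5] / [4, 7] / [6]
Final shape: (2, 2, 2, 1).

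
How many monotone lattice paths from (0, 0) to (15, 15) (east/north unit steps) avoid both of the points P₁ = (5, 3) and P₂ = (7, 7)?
Number of paths = 85546304

Inclusion–exclusion. Total paths: C(30, 15) = 155117520. Through P₁: C(8, 5)·C(22, 10) = 36212176. Through P₂: C(14, 7)·C(16, 8) = 44169840. Since P₁ is strictly southwest of P₂, a monotone path through both must visit P₁ then P₂; paths through both = C(8, 5)·C(6, 2)·C(16, 8) = 10810800. Avoid both = 155117520 − 36212176 − 44169840 + 10810800 = 85546304.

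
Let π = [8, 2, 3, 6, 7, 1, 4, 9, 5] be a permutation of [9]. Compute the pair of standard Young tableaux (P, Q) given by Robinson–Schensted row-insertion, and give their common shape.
P = [1, 3, 4, 5, 9] / [2, 6, 7] / [8];  Q = [1, 3, 4, 5, 8] / [2, 7, 9] / [6];  common shape = (5, 3, 1)

Row-insert the values π_1, π_2, … into P one at a time, bumping the leftmost entry strictly greater than the inserted value down to the next row. The recording tableau Q records, in position (i, j), the step at which that cell was added to P.
  Insert 8 (step 1): P = [8];  Q = [1]
  Insert 2 (step 2): P = [2] / [8];  Q = [1] / [2]
  Insert 3 (step 3): P = [2, 3] / [8];  Q = [1, 3] / [2]
  Insert 6 (step 4): P = [2, 3, 6] / [8];  Q = [1, 3, 4] / [2]
  Insert 7 (step 5): P = [2, 3, 6, 7] / [8];  Q = [1, 3, 4, 5] / [2]
  Insert 1 (step 6): P = [1, 3, 6, 7] / [2] / [8];  Q = [1, 3, 4, 5] / [2] / [6]
  Insert 4 (step 7): P = [1, 3, 4, 7] / [2, 6] / [8];  Q = [1, 3, 4, 5] / [2, 7] / [6]
  Insert 9 (step 8): P = [1, 3, 4, 7, 9] / [2, 6] / [8];  Q = [1, 3, 4, 5, 8] / [2, 7] / [6]
  Insert 5 (step 9): P = [1, 3, 4, 5, 9] / [2, 6, 7] / [8];  Q = [1, 3, 4, 5, 8] / [2, 7, 9] / [6]
Final shape: (5, 3, 1).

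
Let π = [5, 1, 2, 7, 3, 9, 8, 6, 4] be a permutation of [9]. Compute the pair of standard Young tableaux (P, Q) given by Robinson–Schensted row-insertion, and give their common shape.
P = [1, 2, 3, 4] / [5, 6, 8] / [7] / [9];  Q = [1, 3, 4, 6] / [2, 5, 7] / [8] / [9];  common shape = (4, 3, 1, 1)

Row-insert the values π_1, π_2, … into P one at a time, bumping the leftmost entry strictly greater than the inserted value down to the next row. The recording tableau Q records, in position (i, j), the step at which that cell was added to P.
  Insert 5 (step 1): P = [5];  Q = [1]
  Insert 1 (step 2): P = [1] / [5];  Q = [1] / [2]
  Insert 2 (step 3): P = [1, 2] / [5];  Q = [1, 3] / [2]
  Insert 7 (step 4): P = [1, 2, 7] / [5];  Q = [1, 3, 4] / [2]
  Insert 3 (step 5): P = [1, 2, 3] / [5, 7];  Q = [1, 3, 4] / [2, 5]
  Insert 9 (step 6): P = [1, 2, 3, 9] / [5, 7];  Q = [1, 3, 4, 6] / [2, 5]
  Insert 8 (step 7): P = [1, 2, 3, 8] / [5, 7, 9];  Q = [1, 3, 4, 6] / [2, 5, 7]
  Insert 6 (step 8): P = [1, 2, 3, 6] / [5, 7, 8] / [9];  Q = [1, 3, 4, 6] / [2, 5, 7] / [8]
  Insert 4 (step 9): P = [1, 2, 3, 4] / [5, 6, 8] / [7] / [9];  Q = [1, 3, 4, 6] / [2, 5, 7] / [8] / [9]
Final shape: (4, 3, 1, 1).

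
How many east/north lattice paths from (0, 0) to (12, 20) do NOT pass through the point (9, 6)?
Number of paths = 222389440

Total paths from (0, 0) to (12, 20): C(32, 12) = 225792840. Paths through (9, 6): (paths (0, 0) → (9, 6)) × (paths (9, 6) → (12, 20)) = C(15, 9) · C(17, 3) = 5005 · 680 = 3403400. Avoidance count = 225792840 − 3403400 = 222389440.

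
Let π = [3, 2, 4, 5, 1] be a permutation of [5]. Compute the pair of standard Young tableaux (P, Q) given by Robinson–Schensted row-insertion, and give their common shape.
P = [1, 4, 5] / [2] / [3];  Q = [1, 3, 4] / [2] / [5];  common shape = (3, 1, 1)

Row-insert the values π_1, π_2, … into P one at a time, bumping the leftmost entry strictly greater than the inserted value down to the next row. The recording tableau Q records, in position (i, j), the step at which that cell was added to P.
  Insert 3 (step 1): P = [3];  Q = [1]
  Insert 2 (step 2): P = [2] / [3];  Q = [1] / [2]
  Insert 4 (step 3): P = [2, 4] / [3];  Q = [1, 3] / [2]
  Insert 5 (step 4): P = [2, 4, 5] / [3];  Q = [1, 3, 4] / [2]
  Insert 1 (step 5): P = [1, 4, 5] / [2] / [3];  Q = [1, 3, 4] / [2] / [5]
Final shape: (3, 1, 1).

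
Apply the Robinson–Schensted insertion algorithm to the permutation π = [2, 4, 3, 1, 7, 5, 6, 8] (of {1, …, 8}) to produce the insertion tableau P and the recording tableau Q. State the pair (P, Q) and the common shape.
P = [1, 3, 5, 6, 8] / [2, 7] / [4];  Q = [1, 2, 5, 7, 8] / [3, 6] / [4];  common shape = (5, 2, 1)

Row-insert the values π_1, π_2, … into P one at a time, bumping the leftmost entry strictly greater than the inserted value down to the next row. The recording tableau Q records, in position (i, j), the step at which that cell was added to P.
  Insert 2 (step 1): P = [2];  Q = [1]
  Insert 4 (step 2): P = [2, 4];  Q = [1, 2]
  Insert 3 (step 3): P = [2, 3] / [4];  Q = [1, 2] / [3]
  Insert 1 (step 4): P = [1, 3] / [2] / [4];  Q = [1, 2] / [3] / [4]
  Insert 7 (step 5): P = [1, 3, 7] / [2] / [4];  Q = [1, 2, 5] / [3] / [4]
  Insert 5 (step 6): P = [1, 3, 5] / [2, 7] / [4];  Q = [1, 2, 5] / [3, 6] / [4]
  Insert 6 (step 7): P = [1, 3, 5, 6] / [2, 7] / [4];  Q = [1, 2, 5, 7] / [3, 6] / [4]
  Insert 8 (step 8): P = [1, 3, 5, 6, 8] / [2, 7] / [4];  Q = [1, 2, 5, 7, 8] / [3, 6] / [4]
Final shape: (5, 2, 1).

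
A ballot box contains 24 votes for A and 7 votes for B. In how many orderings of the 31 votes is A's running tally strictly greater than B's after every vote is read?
Strict-lead orderings = 1442025

Total orderings of the 31 votes with 24 for A: C(31, 24) = 2629575. By the Bertrand ballot formula (Cycle Lemma / reflection principle), the number of orderings in which A is strictly ahead of B throughout is (p − q)/(p + q) · C(p + q, p) = (24 − 7)/(24 + 7) · 2629575 = 1442025.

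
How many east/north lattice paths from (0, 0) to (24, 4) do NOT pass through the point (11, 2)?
Number of paths = 12285

Total paths from (0, 0) to (24, 4): C(28, 24) = 20475. Paths through (11, 2): (paths (0, 0) → (11, 2)) × (paths (11, 2) → (24, 4)) = C(13, 11) · C(15, 13) = 78 · 105 = 8190. Avoidance count = 20475 − 8190 = 12285.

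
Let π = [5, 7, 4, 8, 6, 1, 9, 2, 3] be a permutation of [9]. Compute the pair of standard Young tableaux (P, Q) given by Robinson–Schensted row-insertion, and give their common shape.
P = [1, 2, 3, 9] / [4, 6, 8] / [5, 7];  Q = [1, 2, 4, 7] / [3, 5, 9] / [6, 8];  common shape = (4, 3, 2)

Row-insert the values π_1, π_2, … into P one at a time, bumping the leftmost entry strictly greater than the inserted value down to the next row. The recording tableau Q records, in position (i, j), the step at which that cell was added to P.
  Insert 5 (step 1): P = [5];  Q = [1]
  Insert 7 (step 2): P = [5, 7];  Q = [1, 2]
  Insert 4 (step 3): P = [4, 7] / [5];  Q = [1, 2] / [3]
  Insert 8 (step 4): P = [4, 7, 8] / [5];  Q = [1, 2, 4] / [3]
  Insert 6 (step 5): P = [4, 6, 8] / [5, 7];  Q = [1, 2, 4] / [3, 5]
  Insert 1 (step 6): P = [1, 6, 8] / [4, 7] / [5];  Q = [1, 2, 4] / [3, 5] / [6]
  Insert 9 (step 7): P = [1, 6, 8, 9] / [4, 7] / [5];  Q = [1, 2, 4, 7] / [3, 5] / [6]
  Insert 2 (step 8): P = [1, 2, 8, 9] / [4, 6] / [5, 7];  Q = [1, 2, 4, 7] / [3, 5] / [6, 8]
  Insert 3 (step 9): P = [1, 2, 3, 9] / [4, 6, 8] / [5, 7];  Q = [1, 2, 4, 7] / [3, 5, 9] / [6, 8]
Final shape: (4, 3, 2).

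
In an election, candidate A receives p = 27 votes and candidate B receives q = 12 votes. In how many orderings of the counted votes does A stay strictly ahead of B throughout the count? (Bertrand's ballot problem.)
Strict-lead orderings = 1504152860

Total orderings of the 39 votes with 27 for A: C(39, 27) = 3910797436. By the Bertrand ballot formula (Cycle Lemma / reflection principle), the number of orderings in which A is strictly ahead of B throughout is (p − q)/(p + q) · C(p + q, p) = (27 − 12)/(27 + 12) · 3910797436 = 1504152860.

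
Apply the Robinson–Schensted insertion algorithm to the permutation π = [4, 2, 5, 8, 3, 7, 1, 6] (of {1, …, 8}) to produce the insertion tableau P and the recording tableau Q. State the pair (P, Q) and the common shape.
P = [1, 3, 6] / [2, 5, 7] / [4, 8];  Q = [1, 3, 4] / [2, 5, 6] / [7, 8];  common shape = (3, 3, 2)

Row-insert the values π_1, π_2, … into P one at a time, bumping the leftmost entry strictly greater than the inserted value down to the next row. The recording tableau Q records, in position (i, j), the step at which that cell was added to P.
  Insert 4 (step 1): P = [4];  Q = [1]
  Insert 2 (step 2): P = [2] / [4];  Q = [1] / [2]
  Insert 5 (step 3): P = [2, 5] / [4];  Q = [1, 3] / [2]
  Insert 8 (step 4): P = [2, 5, 8] / [4];  Q = [1, 3, 4] / [2]
  Insert 3 (step 5): P = [2, 3, 8] / [4, 5];  Q = [1, 3, 4] / [2, 5]
  Insert 7 (step 6): P = [2, 3, 7] / [4, 5, 8];  Q = [1, 3, 4] / [2, 5, 6]
  Insert 1 (step 7): P = [1, 3, 7] / [2, 5, 8] / [4];  Q = [1, 3, 4] / [2, 5, 6] / [7]
  Insert 6 (step 8): P = [1, 3, 6] / [2, 5, 7] / [4, 8];  Q = [1, 3, 4] / [2, 5, 6] / [7, 8]
Final shape: (3, 3, 2).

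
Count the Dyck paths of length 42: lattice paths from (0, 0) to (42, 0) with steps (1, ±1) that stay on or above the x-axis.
C_21 = 24466267020

These Dyck paths are counted by the Catalan number C_n = (1/(n + 1)) · C(2n, n). For n = 21: C_21 = (1/22) · C(42, 21) = 538257874440/22 = 24466267020.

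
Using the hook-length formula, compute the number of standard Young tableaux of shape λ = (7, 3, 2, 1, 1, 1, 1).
# SYT of shape (7, 3, 2, 1, 1, 1, 1) = 404250

Hook-length formula: f^λ = n! / Π hook(c), product over all cells c of the Young diagram. For λ = (7, 3, 2, 1, 1, 1, 1), n = 16 boxes. Hook lengths by row (left-to-right, top-to-bottom): [13, 8, 6, 4, 3, 2, 1]; [8, 3, 1]; [6, 1]; [4]; [3]; [2]; [1]. Product of hooks = 51757056. So f^λ = 16! / 51757056 = 20922789888000 / 51757056 = 404250.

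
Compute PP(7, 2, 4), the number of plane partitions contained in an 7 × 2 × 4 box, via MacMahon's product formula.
PP(7, 2, 4) = 32670

Evaluate the triple product over i = 1..7, j = 1..2, k = 1..4. The factors are (2/1) · (3/2) · (4/3) · (5/4) · (3/2) · (4/3) · (5/4) · (6/5) · … (56 factors total). The numerators and denominators telescope so the product is an integer; carrying out the multiplication exactly gives PP(7, 2, 4) = 32670.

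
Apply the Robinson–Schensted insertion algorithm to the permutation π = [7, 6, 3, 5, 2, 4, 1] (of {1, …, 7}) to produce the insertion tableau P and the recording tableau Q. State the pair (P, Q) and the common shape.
P = [1, 4] / [2, 5] / [3] / [6] / [7];  Q = [1, 4] / [2, 6] / [3] / [5] / [7];  common shape = (2, 2, 1, 1, 1)

Row-insert the values π_1, π_2, … into P one at a time, bumping the leftmost entry strictly greater than the inserted value down to the next row. The recording tableau Q records, in position (i, j), the step at which that cell was added to P.
  Insert 7 (step 1): P = [7];  Q = [1]
  Insert 6 (step 2): P = [6] / [7];  Q = [1] / [2]
  Insert 3 (step 3): P = [3] / [6] / [7];  Q = [1] / [2] / [3]
  Insert 5 (step 4): P = [3, 5] / [6] / [7];  Q = [1, 4] / [2] / [3]
  Insert 2 (step 5): P = [2, 5] / [3] / [6] / [7];  Q = [1, 4] / [2] / [3] / [5]
  Insert 4 (step 6): P = [2, 4] / [3, 5] / [6] / [7];  Q = [1, 4] / [2, 6] / [3] / [5]
  Insert 1 (step 7): P = [1, 4] / [2, 5] / [3] / [6] / [7];  Q = [1, 4] / [2, 6] / [3] / [5] / [7]
Final shape: (2, 2, 1, 1, 1).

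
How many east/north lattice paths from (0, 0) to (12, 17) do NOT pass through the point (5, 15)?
Number of paths = 51337791

Total paths from (0, 0) to (12, 17): C(29, 12) = 51895935. Paths through (5, 15): (paths (0, 0) → (5, 15)) × (paths (5, 15) → (12, 17)) = C(20, 5) · C(9, 7) = 15504 · 36 = 558144. Avoidance count = 51895935 − 558144 = 51337791.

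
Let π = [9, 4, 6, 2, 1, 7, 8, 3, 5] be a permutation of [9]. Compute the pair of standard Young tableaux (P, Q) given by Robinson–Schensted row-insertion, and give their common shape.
P = [1, 3, 5, 8] / [2, 6, 7] / [4] / [9];  Q = [1, 3, 6, 7] / [2, 8, 9] / [4] / [5];  common shape = (4, 3, 1, 1)

Row-insert the values π_1, π_2, … into P one at a time, bumping the leftmost entry strictly greater than the inserted value down to the next row. The recording tableau Q records, in position (i, j), the step at which that cell was added to P.
  Insert 9 (step 1): P = [9];  Q = [1]
  Insert 4 (step 2): P = [4] / [9];  Q = [1] / [2]
  Insert 6 (step 3): P = [4, 6] / [9];  Q = [1, 3] / [2]
  Insert 2 (step 4): P = [2, 6] / [4] / [9];  Q = [1, 3] / [2] / [4]
  Insert 1 (step 5): P = [1, 6] / [2] / [4] / [9];  Q = [1, 3] / [2] / [4] / [5]
  Insert 7 (step 6): P = [1, 6, 7] / [2] / [4] / [9];  Q = [1, 3, 6] / [2] / [4] / [5]
  Insert 8 (step 7): P = [1, 6, 7, 8] / [2] / [4] / [9];  Q = [1, 3, 6, 7] / [2] / [4] / [5]
  Insert 3 (step 8): P = [1, 3, 7, 8] / [2, 6] / [4] / [9];  Q = [1, 3, 6, 7] / [2, 8] / [4] / [5]
  Insert 5 (step 9): P = [1, 3, 5, 8] / [2, 6, 7] / [4] / [9];  Q = [1, 3, 6, 7] / [2, 8, 9] / [4] / [5]
Final shape: (4, 3, 1, 1).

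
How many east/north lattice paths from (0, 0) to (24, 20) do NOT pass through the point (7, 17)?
Number of paths = 1760644791510

Total paths from (0, 0) to (24, 20): C(44, 24) = 1761039350070. Paths through (7, 17): (paths (0, 0) → (7, 17)) × (paths (7, 17) → (24, 20)) = C(24, 7) · C(20, 17) = 346104 · 1140 = 394558560. Avoidance count = 1761039350070 − 394558560 = 1760644791510.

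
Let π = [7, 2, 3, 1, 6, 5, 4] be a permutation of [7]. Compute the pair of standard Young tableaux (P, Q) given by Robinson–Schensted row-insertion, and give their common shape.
P = [1, 3, 4] / [2, 5] / [6] / [7];  Q = [1, 3, 5] / [2, 6] / [4] / [7];  common shape = (3, 2, 1, 1)

Row-insert the values π_1, π_2, … into P one at a time, bumping the leftmost entry strictly greater than the inserted value down to the next row. The recording tableau Q records, in position (i, j), the step at which that cell was added to P.
  Insert 7 (step 1): P = [7];  Q = [1]
  Insert 2 (step 2): P = [2] / [7];  Q = [1] / [2]
  Insert 3 (step 3): P = [2, 3] / [7];  Q = [1, 3] / [2]
  Insert 1 (step 4): P = [1, 3] / [2] / [7];  Q = [1, 3] / [2] / [4]
  Insert 6 (step 5): P = [1, 3, 6] / [2] / [7];  Q = [1, 3, 5] / [2] / [4]
  Insert 5 (step 6): P = [1, 3, 5] / [2, 6] / [7];  Q = [1, 3, 5] / [2, 6] / [4]
  Insert 4 (step 7): P = [1, 3, 4] / [2, 5] / [6] / [7];  Q = [1, 3, 5] / [2, 6] / [4] / [7]
Final shape: (3, 2, 1, 1).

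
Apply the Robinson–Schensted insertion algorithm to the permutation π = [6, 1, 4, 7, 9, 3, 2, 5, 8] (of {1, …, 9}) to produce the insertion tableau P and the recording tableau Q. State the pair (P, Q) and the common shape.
P = [1, 2, 5, 8] / [3, 7, 9] / [4] / [6];  Q = [1, 3, 4, 5] / [2, 8, 9] / [6] / [7];  common shape = (4, 3, 1, 1)

Row-insert the values π_1, π_2, … into P one at a time, bumping the leftmost entry strictly greater than the inserted value down to the next row. The recording tableau Q records, in position (i, j), the step at which that cell was added to P.
  Insert 6 (step 1): P = [6];  Q = [1]
  Insert 1 (step 2): P = [1] / [6];  Q = [1] / [2]
  Insert 4 (step 3): P = [1, 4] / [6];  Q = [1, 3] / [2]
  Insert 7 (step 4): P = [1, 4, 7] / [6];  Q = [1, 3, 4] / [2]
  Insert 9 (step 5): P = [1, 4, 7, 9] / [6];  Q = [1, 3, 4, 5] / [2]
  Insert 3 (step 6): P = [1, 3, 7, 9] / [4] / [6];  Q = [1, 3, 4, 5] / [2] / [6]
  Insert 2 (step 7): P = [1, 2, 7, 9] / [3] / [4] / [6];  Q = [1, 3, 4, 5] / [2] / [6] / [7]
  Insert 5 (step 8): P = [1, 2, 5, 9] / [3, 7] / [4] / [6];  Q = [1, 3, 4, 5] / [2, 8] / [6] / [7]
  Insert 8 (step 9): P = [1, 2, 5, 8] / [3, 7, 9] / [4] / [6];  Q = [1, 3, 4, 5] / [2, 8, 9] / [6] / [7]
Final shape: (4, 3, 1, 1).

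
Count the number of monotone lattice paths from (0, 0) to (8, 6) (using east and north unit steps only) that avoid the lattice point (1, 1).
Number of paths = 1419

Total paths from (0, 0) to (8, 6): C(14, 8) = 3003. Paths through (1, 1): (paths (0, 0) → (1, 1)) × (paths (1, 1) → (8, 6)) = C(2, 1) · C(12, 7) = 2 · 792 = 1584. Avoidance count = 3003 − 1584 = 1419.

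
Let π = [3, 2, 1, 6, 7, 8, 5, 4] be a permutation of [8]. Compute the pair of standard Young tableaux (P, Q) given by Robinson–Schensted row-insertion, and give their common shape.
P = [1, 4, 7, 8] / [2, 5] / [3, 6];  Q = [1, 4, 5, 6] / [2, 7] / [3, 8];  common shape = (4, 2, 2)

Row-insert the values π_1, π_2, … into P one at a time, bumping the leftmost entry strictly greater than the inserted value down to the next row. The recording tableau Q records, in position (i, j), the step at which that cell was added to P.
  Insert 3 (step 1): P = [3];  Q = [1]
  Insert 2 (step 2): P = [2] / [3];  Q = [1] / [2]
  Insert 1 (step 3): P = [1] / [2] / [3];  Q = [1] / [2] / [3]
  Insert 6 (step 4): P = [1, 6] / [2] / [3];  Q = [1, 4] / [2] / [3]
  Insert 7 (step 5): P = [1, 6, 7] / [2] / [3];  Q = [1, 4, 5] / [2] / [3]
  Insert 8 (step 6): P = [1, 6, 7, 8] / [2] / [3];  Q = [1, 4, 5, 6] / [2] / [3]
  Insert 5 (step 7): P = [1, 5, 7, 8] / [2, 6] / [3];  Q = [1, 4, 5, 6] / [2, 7] / [3]
  Insert 4 (step 8): P = [1, 4, 7, 8] / [2, 5] / [3, 6];  Q = [1, 4, 5, 6] / [2, 7] / [3, 8]
Final shape: (4, 2, 2).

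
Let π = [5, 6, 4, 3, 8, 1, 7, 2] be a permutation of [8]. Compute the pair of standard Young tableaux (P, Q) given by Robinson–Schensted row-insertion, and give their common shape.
P = [1, 2, 7] / [3, 6] / [4, 8] / [5];  Q = [1, 2, 5] / [3, 7] / [4, 8] / [6];  common shape = (3, 2, 2, 1)

Row-insert the values π_1, π_2, … into P one at a time, bumping the leftmost entry strictly greater than the inserted value down to the next row. The recording tableau Q records, in position (i, j), the step at which that cell was added to P.
  Insert 5 (step 1): P = [5];  Q = [1]
  Insert 6 (step 2): P = [5, 6];  Q = [1, 2]
  Insert 4 (step 3): P = [4, 6] / [5];  Q = [1, 2] / [3]
  Insert 3 (step 4): P = [3, 6] / [4] / [5];  Q = [1, 2] / [3] / [4]
  Insert 8 (step 5): P = [3, 6, 8] / [4] / [5];  Q = [1, 2, 5] / [3] / [4]
  Insert 1 (step 6): P = [1, 6, 8] / [3] / [4] / [5];  Q = [1, 2, 5] / [3] / [4] / [6]
  Insert 7 (step 7): P = [1, 6, 7] / [3, 8] / [4] / [5];  Q = [1, 2, 5] / [3, 7] / [4] / [6]
  Insert 2 (step 8): P = [1, 2, 7] / [3, 6] / [4, 8] / [5];  Q = [1, 2, 5] / [3, 7] / [4, 8] / [6]
Final shape: (3, 2, 2, 1).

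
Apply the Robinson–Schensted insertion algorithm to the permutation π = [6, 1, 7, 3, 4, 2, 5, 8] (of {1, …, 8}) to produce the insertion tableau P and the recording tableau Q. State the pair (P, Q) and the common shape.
P = [1, 2, 4, 5, 8] / [3, 7] / [6];  Q = [1, 3, 5, 7, 8] / [2, 4] / [6];  common shape = (5, 2, 1)

Row-insert the values π_1, π_2, … into P one at a time, bumping the leftmost entry strictly greater than the inserted value down to the next row. The recording tableau Q records, in position (i, j), the step at which that cell was added to P.
  Insert 6 (step 1): P = [6];  Q = [1]
  Insert 1 (step 2): P = [1] / [6];  Q = [1] / [2]
  Insert 7 (step 3): P = [1, 7] / [6];  Q = [1, 3] / [2]
  Insert 3 (step 4): P = [1, 3] / [6, 7];  Q = [1, 3] / [2, 4]
  Insert 4 (step 5): P = [1, 3, 4] / [6, 7];  Q = [1, 3, 5] / [2, 4]
  Insert 2 (step 6): P = [1, 2, 4] / [3, 7] / [6];  Q = [1, 3, 5] / [2, 4] / [6]
  Insert 5 (step 7): P = [1, 2, 4, 5] / [3, 7] / [6];  Q = [1, 3, 5, 7] / [2, 4] / [6]
  Insert 8 (step 8): P = [1, 2, 4, 5, 8] / [3, 7] / [6];  Q = [1, 3, 5, 7, 8] / [2, 4] / [6]
Final shape: (5, 2, 1).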